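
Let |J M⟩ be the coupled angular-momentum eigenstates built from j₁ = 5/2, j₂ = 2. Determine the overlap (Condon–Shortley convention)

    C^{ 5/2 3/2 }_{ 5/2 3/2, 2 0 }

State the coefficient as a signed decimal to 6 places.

-0.119523  (= −√(1/70))

√[6·2!3!2!/8! · 4!1!2!2!4!1!] = √(288/35)
  +(−1)^0/∏(0,2,1,2,2,0)! = 1/8  (running 1/8)
  +(−1)^1/∏(1,1,0,1,3,1)! = -1/6  (running -1/24)
⟨..|..⟩ = √(288/35)·(-1/24) = -0.119523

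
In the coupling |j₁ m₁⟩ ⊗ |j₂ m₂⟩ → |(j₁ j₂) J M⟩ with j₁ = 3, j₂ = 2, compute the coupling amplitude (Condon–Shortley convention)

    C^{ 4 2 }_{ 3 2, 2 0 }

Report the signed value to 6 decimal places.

+0.585540  (= +√(12/35))

j₁+j₂−J=1  J+j₁−j₂=5  J−j₁+j₂=3  j₁+j₂+J+1=10
(j₁±m₁, j₂±m₂, J±M) = (5,1,2,2,6,2)
P² = 8640/7
sum k=0..1:
  [0] +1/48 = 1/48
  [1] −1/240 = -1/240
S = 1/60
C² = P²·S² = 12/35 ; C = +0.585540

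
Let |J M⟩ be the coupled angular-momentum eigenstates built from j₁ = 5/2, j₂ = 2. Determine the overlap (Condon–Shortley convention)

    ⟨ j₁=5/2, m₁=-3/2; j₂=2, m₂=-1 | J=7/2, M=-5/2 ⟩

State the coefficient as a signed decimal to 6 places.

triangle: 1!*4!*3!/9! = 144/362880
(j±m)!: 1!*4!*1!*3!*1!*6! = 103680
prefactor² = (2J+1)*Δ*N² = 2304/7
  k=0: +1/(0!*1!*4!*1!*0!*2!) = 1/48
  k=1: −1/(1!*0!*3!*0!*1!*3!) = -1/36
Σ = -1/144  ⇒  CG² = 2304/7*(-1/144)² = 1/63
CG = −√(1/63) = -0.125988

−√(1/63) ≈ -0.125988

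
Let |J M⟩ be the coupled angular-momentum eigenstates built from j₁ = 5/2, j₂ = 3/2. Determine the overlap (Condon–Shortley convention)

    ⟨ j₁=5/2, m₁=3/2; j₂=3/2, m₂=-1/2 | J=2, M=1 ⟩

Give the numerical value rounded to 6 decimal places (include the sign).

triangle: 2!*3!*1!/7! = 12/5040
(j±m)!: 4!*1!*1!*2!*3!*1! = 288
prefactor² = (2J+1)*Δ*N² = 24/7
  k=0: +1/(0!*2!*1!*1!*2!*0!) = 1/4
  k=1: −1/(1!*1!*0!*0!*3!*1!) = -1/6
Σ = 1/12  ⇒  CG² = 24/7*1/12² = 1/42
CG = +√(1/42) = +0.154303

+√(1/42) = +0.154303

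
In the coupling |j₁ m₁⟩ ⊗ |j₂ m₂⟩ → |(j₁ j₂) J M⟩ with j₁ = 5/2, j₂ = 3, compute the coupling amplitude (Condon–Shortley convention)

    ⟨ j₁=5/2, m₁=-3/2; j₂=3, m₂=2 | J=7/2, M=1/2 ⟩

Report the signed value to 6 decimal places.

j₁+j₂−J=2  J+j₁−j₂=3  J−j₁+j₂=4  j₁+j₂+J+1=10
(j₁±m₁, j₂±m₂, J±M) = (1,4,5,1,4,3)
P² = 9216/35
sum k=1..2:
  [1] −1/144 = -1/144
  [2] +1/24 = 1/24
S = 5/144
C² = P²·S² = 20/63 ; C = +0.563436

+√(20/63) ≈ +0.563436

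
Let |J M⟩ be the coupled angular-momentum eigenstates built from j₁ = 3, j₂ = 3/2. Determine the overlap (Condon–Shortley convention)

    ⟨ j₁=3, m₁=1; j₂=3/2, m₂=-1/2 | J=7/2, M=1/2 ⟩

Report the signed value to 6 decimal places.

j₁+j₂−J=1  J+j₁−j₂=5  J−j₁+j₂=2  j₁+j₂+J+1=9
(j₁±m₁, j₂±m₂, J±M) = (4,2,1,2,4,3)
P² = 512/7
sum k=0..1:
  [0] +1/12 = 1/12
  [1] −1/48 = -1/48
S = 1/16
C² = P²·S² = 2/7 ; C = +0.534522

+√(2/7) = +0.534522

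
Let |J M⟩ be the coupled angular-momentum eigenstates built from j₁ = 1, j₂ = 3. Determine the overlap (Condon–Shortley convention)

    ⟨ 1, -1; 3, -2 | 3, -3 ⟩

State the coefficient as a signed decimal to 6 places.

-0.500000

√[7·1!1!5!/8! · 0!2!1!5!0!6!] = √(3600)
  +(−1)^1/∏(1,0,1,0,0,5)! = -1/120  (running -1/120)
⟨..|..⟩ = √(3600)·(-1/120) = -0.500000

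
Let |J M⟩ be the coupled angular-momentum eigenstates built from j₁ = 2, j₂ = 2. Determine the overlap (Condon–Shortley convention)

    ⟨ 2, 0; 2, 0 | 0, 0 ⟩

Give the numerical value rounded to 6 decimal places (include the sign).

√[1·4!0!0!/5! · 2!2!2!2!0!0!] = √(16/5)
  +(−1)^2/∏(2,2,0,0,0,0)! = 1/4  (running 1/4)
⟨..|..⟩ = √(16/5)·(1/4) = +0.447214

+√(1/5) ≈ +0.447214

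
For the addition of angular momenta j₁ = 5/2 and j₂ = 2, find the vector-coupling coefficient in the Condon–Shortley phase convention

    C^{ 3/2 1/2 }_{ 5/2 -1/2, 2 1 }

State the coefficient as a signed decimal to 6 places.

+0.487950

√[4·3!2!1!/7! · 2!3!3!1!2!1!] = √(48/35)
  +(−1)^2/∏(2,1,1,1,1,0)! = 1/2  (running 1/2)
  +(−1)^3/∏(3,0,0,0,2,1)! = -1/12  (running 5/12)
⟨..|..⟩ = √(48/35)·(5/12) = +0.487950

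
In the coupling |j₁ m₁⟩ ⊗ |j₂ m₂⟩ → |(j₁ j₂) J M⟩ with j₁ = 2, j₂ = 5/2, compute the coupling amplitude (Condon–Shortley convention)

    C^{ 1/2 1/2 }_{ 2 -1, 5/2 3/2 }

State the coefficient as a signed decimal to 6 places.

-0.516398  (= −√(4/15))

j₁+j₂−J=4  J+j₁−j₂=0  J−j₁+j₂=1  j₁+j₂+J+1=6
(j₁±m₁, j₂±m₂, J±M) = (1,3,4,1,1,0)
P² = 48/5
sum k=3..3:
  [3] −1/6 = -1/6
S = -1/6
C² = P²·S² = 4/15 ; C = -0.516398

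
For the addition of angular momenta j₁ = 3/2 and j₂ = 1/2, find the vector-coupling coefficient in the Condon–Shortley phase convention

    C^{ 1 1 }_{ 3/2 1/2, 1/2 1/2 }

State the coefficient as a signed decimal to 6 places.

√[3·1!2!0!/4! · 2!1!1!0!2!0!] = √(1)
  +(−1)^1/∏(1,0,0,0,2,0)! = -1/2  (running -1/2)
⟨..|..⟩ = √(1)·(-1/2) = -0.500000

−√(1/4) = -0.500000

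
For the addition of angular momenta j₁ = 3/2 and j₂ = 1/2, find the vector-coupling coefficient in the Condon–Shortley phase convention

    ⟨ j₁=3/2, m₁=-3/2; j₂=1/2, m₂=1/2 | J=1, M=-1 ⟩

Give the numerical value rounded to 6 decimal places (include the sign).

−√(3/4) = -0.866025

j₁+j₂−J=1  J+j₁−j₂=2  J−j₁+j₂=0  j₁+j₂+J+1=4
(j₁±m₁, j₂±m₂, J±M) = (0,3,1,0,0,2)
P² = 3
sum k=1..1:
  [1] −1/2 = -1/2
S = -1/2
C² = P²·S² = 3/4 ; C = -0.866025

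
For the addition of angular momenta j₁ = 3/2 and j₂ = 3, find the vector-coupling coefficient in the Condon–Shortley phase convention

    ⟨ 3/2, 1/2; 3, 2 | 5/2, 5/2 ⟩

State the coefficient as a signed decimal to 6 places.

-0.597614  (= −√(5/14))

√[6·2!1!4!/8! · 2!1!5!1!5!0!] = √(1440/7)
  +(−1)^1/∏(1,1,0,4,1,0)! = -1/24  (running -1/24)
⟨..|..⟩ = √(1440/7)·(-1/24) = -0.597614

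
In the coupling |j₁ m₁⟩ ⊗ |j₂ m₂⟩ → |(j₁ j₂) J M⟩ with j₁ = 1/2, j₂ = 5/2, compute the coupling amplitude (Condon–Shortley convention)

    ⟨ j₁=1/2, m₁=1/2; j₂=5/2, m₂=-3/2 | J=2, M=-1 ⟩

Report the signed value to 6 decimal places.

+0.816497

j₁+j₂−J=1  J+j₁−j₂=0  J−j₁+j₂=4  j₁+j₂+J+1=6
(j₁±m₁, j₂±m₂, J±M) = (1,0,1,4,1,3)
P² = 24
sum k=0..0:
  [0] +1/6 = 1/6
S = 1/6
C² = P²·S² = 2/3 ; C = +0.816497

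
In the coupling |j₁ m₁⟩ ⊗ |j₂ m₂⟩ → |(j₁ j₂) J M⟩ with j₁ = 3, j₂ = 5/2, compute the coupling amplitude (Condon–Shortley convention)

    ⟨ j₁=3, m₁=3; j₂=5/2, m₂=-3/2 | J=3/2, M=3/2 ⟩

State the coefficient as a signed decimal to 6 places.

√[4·4!2!1!/8! · 6!0!1!4!3!0!] = √(3456/7)
  +(−1)^0/∏(0,4,0,1,2,0)! = 1/48  (running 1/48)
⟨..|..⟩ = √(3456/7)·(1/48) = +0.462910

+0.462910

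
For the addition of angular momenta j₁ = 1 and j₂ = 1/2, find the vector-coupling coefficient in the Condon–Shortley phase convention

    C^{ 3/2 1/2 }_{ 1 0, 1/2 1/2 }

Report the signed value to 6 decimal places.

+0.816497

triangle: 0!×2!×1!/4! = 2/24
(j±m)!: 1!×1!×1!×0!×2!×1! = 2
prefactor² = (2J+1)×Δ×N² = 2/3
  k=0: +1/(0!×0!×1!×1!×1!×0!) = 1
Σ = 1  ⇒  CG² = 2/3×1² = 2/3
CG = +√(2/3) = +0.816497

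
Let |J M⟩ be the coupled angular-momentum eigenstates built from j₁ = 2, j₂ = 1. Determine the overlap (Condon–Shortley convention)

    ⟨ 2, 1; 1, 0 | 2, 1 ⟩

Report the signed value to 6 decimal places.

√[5·1!3!1!/6! · 3!1!1!1!3!1!] = √(3/2)
  +(−1)^0/∏(0,1,1,1,2,0)! = 1/2  (running 1/2)
  +(−1)^1/∏(1,0,0,0,3,1)! = -1/6  (running 1/3)
⟨..|..⟩ = √(3/2)·(1/3) = +0.408248

+0.408248  (= +√(1/6))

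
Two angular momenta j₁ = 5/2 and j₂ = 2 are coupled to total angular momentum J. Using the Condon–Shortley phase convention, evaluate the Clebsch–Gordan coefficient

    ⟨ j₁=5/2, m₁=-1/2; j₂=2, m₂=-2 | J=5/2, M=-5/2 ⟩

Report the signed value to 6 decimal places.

+0.462910  (= +√(3/14))

√[6·2!3!2!/8! · 2!3!0!4!0!5!] = √(864/7)
  +(−1)^0/∏(0,2,3,0,0,2)! = 1/24  (running 1/24)
⟨..|..⟩ = √(864/7)·(1/24) = +0.462910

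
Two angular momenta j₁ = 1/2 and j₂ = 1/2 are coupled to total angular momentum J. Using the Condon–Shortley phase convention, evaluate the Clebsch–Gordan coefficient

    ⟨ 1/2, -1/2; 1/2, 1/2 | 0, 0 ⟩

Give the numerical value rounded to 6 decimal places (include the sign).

triangle: 1!·0!·0!/2! = 1/2
(j±m)!: 0!·1!·1!·0!·0!·0! = 1
prefactor² = (2J+1)·Δ·N² = 1/2
  k=1: −1/(1!·0!·0!·0!·0!·0!) = -1
Σ = -1  ⇒  CG² = 1/2·(-1)² = 1/2
CG = −√(1/2) = -0.707107

-0.707107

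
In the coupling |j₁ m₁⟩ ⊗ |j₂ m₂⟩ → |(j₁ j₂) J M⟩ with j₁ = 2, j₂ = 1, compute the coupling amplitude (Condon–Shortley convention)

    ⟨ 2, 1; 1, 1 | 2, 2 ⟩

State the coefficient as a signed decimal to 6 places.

-0.577350  (= −√(1/3))

triangle: 1!·3!·1!/6! = 6/720
(j±m)!: 3!·1!·2!·0!·4!·0! = 288
prefactor² = (2J+1)·Δ·N² = 12
  k=1: −1/(1!·0!·0!·1!·3!·0!) = -1/6
Σ = -1/6  ⇒  CG² = 12·(-1/6)² = 1/3
CG = −√(1/3) = -0.577350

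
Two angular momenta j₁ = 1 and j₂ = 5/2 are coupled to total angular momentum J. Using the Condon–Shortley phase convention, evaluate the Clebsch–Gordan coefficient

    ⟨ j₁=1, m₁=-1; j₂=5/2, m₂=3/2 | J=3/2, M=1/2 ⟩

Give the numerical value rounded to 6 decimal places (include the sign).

+√(2/5) ≈ +0.632456

triangle: 2!×0!×3!/6! = 12/720
(j±m)!: 0!×2!×4!×1!×2!×1! = 96
prefactor² = (2J+1)×Δ×N² = 32/5
  k=2: +1/(2!×0!×0!×2!×0!×1!) = 1/4
Σ = 1/4  ⇒  CG² = 32/5×1/4² = 2/5
CG = +√(2/5) = +0.632456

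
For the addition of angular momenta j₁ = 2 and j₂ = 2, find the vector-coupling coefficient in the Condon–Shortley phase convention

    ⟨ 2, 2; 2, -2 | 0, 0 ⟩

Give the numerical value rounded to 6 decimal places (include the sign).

triangle: 4!*0!*0!/5! = 24/120
(j±m)!: 4!*0!*0!*4!*0!*0! = 576
prefactor² = (2J+1)*Δ*N² = 576/5
  k=0: +1/(0!*4!*0!*0!*0!*0!) = 1/24
Σ = 1/24  ⇒  CG² = 576/5*1/24² = 1/5
CG = +√(1/5) = +0.447214

+0.447214  (= +√(1/5))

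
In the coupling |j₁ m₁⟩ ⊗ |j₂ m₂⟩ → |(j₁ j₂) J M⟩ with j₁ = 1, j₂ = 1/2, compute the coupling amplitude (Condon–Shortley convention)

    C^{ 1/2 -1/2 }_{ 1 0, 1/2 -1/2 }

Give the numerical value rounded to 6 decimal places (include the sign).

triangle: 1!·1!·0!/3! = 1/6
(j±m)!: 1!·1!·0!·1!·0!·1! = 1
prefactor² = (2J+1)·Δ·N² = 1/3
  k=0: +1/(0!·1!·1!·0!·0!·0!) = 1
Σ = 1  ⇒  CG² = 1/3·1² = 1/3
CG = +√(1/3) = +0.577350

+0.577350  (= +√(1/3))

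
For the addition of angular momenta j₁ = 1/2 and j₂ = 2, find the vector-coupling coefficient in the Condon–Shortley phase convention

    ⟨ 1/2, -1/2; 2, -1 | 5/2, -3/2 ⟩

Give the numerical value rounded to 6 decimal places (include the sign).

j₁+j₂−J=0  J+j₁−j₂=1  J−j₁+j₂=4  j₁+j₂+J+1=6
(j₁±m₁, j₂±m₂, J±M) = (0,1,1,3,1,4)
P² = 144/5
sum k=0..0:
  [0] +1/6 = 1/6
S = 1/6
C² = P²·S² = 4/5 ; C = +0.894427

+√(4/5) ≈ +0.894427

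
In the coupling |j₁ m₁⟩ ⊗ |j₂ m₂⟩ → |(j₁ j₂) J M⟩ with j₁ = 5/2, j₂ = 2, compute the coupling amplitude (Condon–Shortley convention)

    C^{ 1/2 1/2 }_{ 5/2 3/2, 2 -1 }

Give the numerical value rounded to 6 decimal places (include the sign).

-0.516398  (= −√(4/15))

√[2·4!1!0!/6! · 4!1!1!3!1!0!] = √(48/5)
  +(−1)^1/∏(1,3,0,0,1,0)! = -1/6  (running -1/6)
⟨..|..⟩ = √(48/5)·(-1/6) = -0.516398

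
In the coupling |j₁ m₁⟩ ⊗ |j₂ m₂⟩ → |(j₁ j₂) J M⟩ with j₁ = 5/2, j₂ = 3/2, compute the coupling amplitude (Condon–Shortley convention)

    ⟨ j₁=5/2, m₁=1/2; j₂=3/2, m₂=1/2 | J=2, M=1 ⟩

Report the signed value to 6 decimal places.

-0.545545

triangle: 2!*3!*1!/7! = 12/5040
(j±m)!: 3!*2!*2!*1!*3!*1! = 144
prefactor² = (2J+1)*Δ*N² = 12/7
  k=1: −1/(1!*1!*1!*1!*2!*0!) = -1/2
  k=2: +1/(2!*0!*0!*0!*3!*1!) = 1/12
Σ = -5/12  ⇒  CG² = 12/7*(-5/12)² = 25/84
CG = −√(25/84) = -0.545545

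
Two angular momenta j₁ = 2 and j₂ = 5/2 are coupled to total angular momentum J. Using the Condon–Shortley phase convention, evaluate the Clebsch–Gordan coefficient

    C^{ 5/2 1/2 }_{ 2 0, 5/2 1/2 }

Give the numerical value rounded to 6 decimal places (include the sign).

-0.478091  (= −√(8/35))

√[6·2!2!3!/8! · 2!2!3!2!3!2!] = √(72/35)
  +(−1)^0/∏(0,2,2,3,0,0)! = 1/24  (running 1/24)
  +(−1)^1/∏(1,1,1,2,1,1)! = -1/2  (running -11/24)
  +(−1)^2/∏(2,0,0,1,2,2)! = 1/8  (running -1/3)
⟨..|..⟩ = √(72/35)·(-1/3) = -0.478091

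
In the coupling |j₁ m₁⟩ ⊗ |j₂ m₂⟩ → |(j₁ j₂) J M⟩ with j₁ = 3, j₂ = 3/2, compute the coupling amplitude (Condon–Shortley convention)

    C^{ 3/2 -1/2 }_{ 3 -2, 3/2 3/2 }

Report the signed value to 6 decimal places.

√[4·3!3!0!/7! · 1!5!3!0!1!2!] = √(288/7)
  +(−1)^3/∏(3,0,2,0,1,0)! = -1/12  (running -1/12)
⟨..|..⟩ = √(288/7)·(-1/12) = -0.534522

−√(2/7) ≈ -0.534522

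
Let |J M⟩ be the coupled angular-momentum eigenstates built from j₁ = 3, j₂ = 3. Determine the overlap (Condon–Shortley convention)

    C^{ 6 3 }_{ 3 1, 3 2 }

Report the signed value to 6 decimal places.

√[13·0!6!6!/13! · 4!2!5!1!9!3!] = √(149299200/11)
  +(−1)^0/∏(0,0,2,5,4,1)! = 1/5760  (running 1/5760)
⟨..|..⟩ = √(149299200/11)·(1/5760) = +0.639602

+√(9/22) ≈ +0.639602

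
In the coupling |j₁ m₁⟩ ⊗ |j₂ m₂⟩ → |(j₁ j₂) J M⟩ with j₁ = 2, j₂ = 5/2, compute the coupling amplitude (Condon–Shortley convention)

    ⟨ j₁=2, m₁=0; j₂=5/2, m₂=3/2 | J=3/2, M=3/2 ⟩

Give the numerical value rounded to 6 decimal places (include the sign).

j₁+j₂−J=3  J+j₁−j₂=1  J−j₁+j₂=2  j₁+j₂+J+1=7
(j₁±m₁, j₂±m₂, J±M) = (2,2,4,1,3,0)
P² = 192/35
sum k=2..2:
  [2] +1/4 = 1/4
S = 1/4
C² = P²·S² = 12/35 ; C = +0.585540

+0.585540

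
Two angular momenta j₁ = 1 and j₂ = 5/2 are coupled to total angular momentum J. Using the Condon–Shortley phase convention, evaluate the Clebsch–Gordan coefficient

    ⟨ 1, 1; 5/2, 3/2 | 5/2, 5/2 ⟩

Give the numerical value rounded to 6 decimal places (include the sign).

+0.534522

√[6·1!1!4!/7! · 2!0!4!1!5!0!] = √(1152/7)
  +(−1)^0/∏(0,1,0,4,1,0)! = 1/24  (running 1/24)
⟨..|..⟩ = √(1152/7)·(1/24) = +0.534522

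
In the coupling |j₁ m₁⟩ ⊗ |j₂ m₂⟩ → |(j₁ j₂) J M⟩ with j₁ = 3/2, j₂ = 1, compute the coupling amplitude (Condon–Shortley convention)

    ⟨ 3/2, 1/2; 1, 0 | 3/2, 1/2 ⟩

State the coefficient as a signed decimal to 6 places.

+0.258199  (= +√(1/15))

triangle: 1!·2!·1!/5! = 2/120
(j±m)!: 2!·1!·1!·1!·2!·1! = 4
prefactor² = (2J+1)·Δ·N² = 4/15
  k=0: +1/(0!·1!·1!·1!·1!·0!) = 1
  k=1: −1/(1!·0!·0!·0!·2!·1!) = -1/2
Σ = 1/2  ⇒  CG² = 4/15·1/2² = 1/15
CG = +√(1/15) = +0.258199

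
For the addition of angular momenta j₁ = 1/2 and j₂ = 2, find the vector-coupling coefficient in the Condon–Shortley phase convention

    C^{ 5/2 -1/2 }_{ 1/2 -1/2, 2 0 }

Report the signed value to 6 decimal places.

+0.774597  (= +√(3/5))

triangle: 0!×1!×4!/6! = 24/720
(j±m)!: 0!×1!×2!×2!×2!×3! = 48
prefactor² = (2J+1)×Δ×N² = 48/5
  k=0: +1/(0!×0!×1!×2!×0!×2!) = 1/4
Σ = 1/4  ⇒  CG² = 48/5×1/4² = 3/5
CG = +√(3/5) = +0.774597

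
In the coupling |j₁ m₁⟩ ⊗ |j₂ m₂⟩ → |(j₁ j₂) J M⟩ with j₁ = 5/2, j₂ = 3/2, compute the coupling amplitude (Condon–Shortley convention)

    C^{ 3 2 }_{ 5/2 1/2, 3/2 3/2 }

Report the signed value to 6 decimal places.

−√(1/2) = -0.707107

triangle: 1!*4!*2!/8! = 48/40320
(j±m)!: 3!*2!*3!*0!*5!*1! = 8640
prefactor² = (2J+1)*Δ*N² = 72
  k=1: −1/(1!*0!*1!*2!*3!*0!) = -1/12
Σ = -1/12  ⇒  CG² = 72*(-1/12)² = 1/2
CG = −√(1/2) = -0.707107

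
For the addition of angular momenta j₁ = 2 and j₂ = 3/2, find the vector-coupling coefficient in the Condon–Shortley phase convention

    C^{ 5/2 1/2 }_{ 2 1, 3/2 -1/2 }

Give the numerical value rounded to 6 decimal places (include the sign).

+0.597614

j₁+j₂−J=1  J+j₁−j₂=3  J−j₁+j₂=2  j₁+j₂+J+1=7
(j₁±m₁, j₂±m₂, J±M) = (3,1,1,2,3,2)
P² = 72/35
sum k=0..1:
  [0] +1/2 = 1/2
  [1] −1/12 = -1/12
S = 5/12
C² = P²·S² = 5/14 ; C = +0.597614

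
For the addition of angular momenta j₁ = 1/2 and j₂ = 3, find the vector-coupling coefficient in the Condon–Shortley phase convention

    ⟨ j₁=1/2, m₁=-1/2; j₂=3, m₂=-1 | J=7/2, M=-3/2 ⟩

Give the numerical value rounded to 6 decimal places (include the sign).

+0.845154  (= +√(5/7))

triangle: 0!×1!×6!/8! = 720/40320
(j±m)!: 0!×1!×2!×4!×2!×5! = 11520
prefactor² = (2J+1)×Δ×N² = 11520/7
  k=0: +1/(0!×0!×1!×2!×0!×4!) = 1/48
Σ = 1/48  ⇒  CG² = 11520/7×1/48² = 5/7
CG = +√(5/7) = +0.845154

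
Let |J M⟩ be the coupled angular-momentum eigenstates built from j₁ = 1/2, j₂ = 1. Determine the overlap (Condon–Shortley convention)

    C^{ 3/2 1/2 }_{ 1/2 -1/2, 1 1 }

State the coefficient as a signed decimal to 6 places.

+√(1/3) ≈ +0.577350

√[4·0!1!2!/4! · 0!1!2!0!2!1!] = √(4/3)
  +(−1)^0/∏(0,0,1,2,0,0)! = 1/2  (running 1/2)
⟨..|..⟩ = √(4/3)·(1/2) = +0.577350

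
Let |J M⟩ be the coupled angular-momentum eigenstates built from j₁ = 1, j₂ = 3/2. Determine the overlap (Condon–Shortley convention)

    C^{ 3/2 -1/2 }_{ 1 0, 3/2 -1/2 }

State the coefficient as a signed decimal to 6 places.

+√(1/15) ≈ +0.258199

triangle: 1!*1!*2!/5! = 2/120
(j±m)!: 1!*1!*1!*2!*1!*2! = 4
prefactor² = (2J+1)*Δ*N² = 4/15
  k=0: +1/(0!*1!*1!*1!*0!*1!) = 1
  k=1: −1/(1!*0!*0!*0!*1!*2!) = -1/2
Σ = 1/2  ⇒  CG² = 4/15*1/2² = 1/15
CG = +√(1/15) = +0.258199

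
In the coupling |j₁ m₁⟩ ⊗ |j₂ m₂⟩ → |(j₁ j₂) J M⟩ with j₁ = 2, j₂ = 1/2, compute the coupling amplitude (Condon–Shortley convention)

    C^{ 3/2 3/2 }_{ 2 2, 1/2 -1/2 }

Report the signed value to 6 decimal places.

triangle: 1!*3!*0!/5! = 6/120
(j±m)!: 4!*0!*0!*1!*3!*0! = 144
prefactor² = (2J+1)*Δ*N² = 144/5
  k=0: +1/(0!*1!*0!*0!*3!*0!) = 1/6
Σ = 1/6  ⇒  CG² = 144/5*1/6² = 4/5
CG = +√(4/5) = +0.894427

+0.894427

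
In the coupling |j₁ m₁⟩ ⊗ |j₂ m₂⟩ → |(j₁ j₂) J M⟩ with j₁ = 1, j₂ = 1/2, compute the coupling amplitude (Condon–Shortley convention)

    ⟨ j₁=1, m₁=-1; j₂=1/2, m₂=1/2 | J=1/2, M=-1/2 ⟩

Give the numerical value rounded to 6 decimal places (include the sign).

−√(2/3) = -0.816497

√[2·1!1!0!/3! · 0!2!1!0!0!1!] = √(2/3)
  +(−1)^1/∏(1,0,1,0,0,0)! = -1  (running -1)
⟨..|..⟩ = √(2/3)·(-1) = -0.816497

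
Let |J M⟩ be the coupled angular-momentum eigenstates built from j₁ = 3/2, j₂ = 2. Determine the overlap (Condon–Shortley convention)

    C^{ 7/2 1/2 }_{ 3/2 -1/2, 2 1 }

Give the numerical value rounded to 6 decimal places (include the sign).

triangle: 0!*3!*4!/8! = 144/40320
(j±m)!: 1!*2!*3!*1!*4!*3! = 1728
prefactor² = (2J+1)*Δ*N² = 1728/35
  k=0: +1/(0!*0!*2!*3!*1!*1!) = 1/12
Σ = 1/12  ⇒  CG² = 1728/35*1/12² = 12/35
CG = +√(12/35) = +0.585540

+0.585540  (= +√(12/35))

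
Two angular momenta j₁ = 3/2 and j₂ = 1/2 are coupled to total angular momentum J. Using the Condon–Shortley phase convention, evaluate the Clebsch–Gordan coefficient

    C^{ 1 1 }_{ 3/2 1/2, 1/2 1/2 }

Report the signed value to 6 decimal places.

j₁+j₂−J=1  J+j₁−j₂=2  J−j₁+j₂=0  j₁+j₂+J+1=4
(j₁±m₁, j₂±m₂, J±M) = (2,1,1,0,2,0)
P² = 1
sum k=1..1:
  [1] −1/2 = -1/2
S = -1/2
C² = P²·S² = 1/4 ; C = -0.500000

−√(1/4) = -0.500000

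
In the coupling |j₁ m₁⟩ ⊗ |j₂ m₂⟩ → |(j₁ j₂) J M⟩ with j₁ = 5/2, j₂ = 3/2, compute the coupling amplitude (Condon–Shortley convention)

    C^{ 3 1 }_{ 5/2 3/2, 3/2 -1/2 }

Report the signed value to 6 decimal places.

j₁+j₂−J=1  J+j₁−j₂=4  J−j₁+j₂=2  j₁+j₂+J+1=8
(j₁±m₁, j₂±m₂, J±M) = (4,1,1,2,4,2)
P² = 96/5
sum k=0..1:
  [0] +1/6 = 1/6
  [1] −1/48 = -1/48
S = 7/48
C² = P²·S² = 49/120 ; C = +0.639010

+√(49/120) ≈ +0.639010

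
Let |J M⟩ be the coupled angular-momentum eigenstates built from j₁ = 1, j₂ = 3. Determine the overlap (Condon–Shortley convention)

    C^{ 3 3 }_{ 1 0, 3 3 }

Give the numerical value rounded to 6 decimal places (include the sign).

−√(3/4) = -0.866025

triangle: 1!·1!·5!/8! = 120/40320
(j±m)!: 1!·1!·6!·0!·6!·0! = 518400
prefactor² = (2J+1)·Δ·N² = 10800
  k=1: −1/(1!·0!·0!·5!·1!·0!) = -1/120
Σ = -1/120  ⇒  CG² = 10800·(-1/120)² = 3/4
CG = −√(3/4) = -0.866025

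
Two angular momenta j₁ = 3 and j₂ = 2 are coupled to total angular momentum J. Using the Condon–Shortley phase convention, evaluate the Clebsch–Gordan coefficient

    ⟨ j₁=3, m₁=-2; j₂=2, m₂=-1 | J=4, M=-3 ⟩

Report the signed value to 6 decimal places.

j₁+j₂−J=1  J+j₁−j₂=5  J−j₁+j₂=3  j₁+j₂+J+1=10
(j₁±m₁, j₂±m₂, J±M) = (1,5,1,3,1,7)
P² = 6480
sum k=0..1:
  [0] +1/240 = 1/240
  [1] −1/144 = -1/144
S = -1/360
C² = P²·S² = 1/20 ; C = -0.223607

−√(1/20) = -0.223607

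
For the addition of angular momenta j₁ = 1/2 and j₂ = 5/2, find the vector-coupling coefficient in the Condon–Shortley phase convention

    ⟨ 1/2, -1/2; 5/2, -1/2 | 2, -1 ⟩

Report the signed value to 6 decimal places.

-0.577350

triangle: 1!*0!*4!/6! = 24/720
(j±m)!: 0!*1!*2!*3!*1!*3! = 72
prefactor² = (2J+1)*Δ*N² = 12
  k=1: −1/(1!*0!*0!*1!*0!*3!) = -1/6
Σ = -1/6  ⇒  CG² = 12*(-1/6)² = 1/3
CG = −√(1/3) = -0.577350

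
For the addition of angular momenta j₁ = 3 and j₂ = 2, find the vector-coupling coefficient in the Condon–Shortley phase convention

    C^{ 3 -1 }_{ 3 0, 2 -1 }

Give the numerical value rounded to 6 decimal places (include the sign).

-0.182574  (= −√(1/30))

triangle: 2!·4!·2!/9! = 96/362880
(j±m)!: 3!·3!·1!·3!·2!·4! = 10368
prefactor² = (2J+1)·Δ·N² = 96/5
  k=0: +1/(0!·2!·3!·1!·1!·1!) = 1/12
  k=1: −1/(1!·1!·2!·0!·2!·2!) = -1/8
Σ = -1/24  ⇒  CG² = 96/5·(-1/24)² = 1/30
CG = −√(1/30) = -0.182574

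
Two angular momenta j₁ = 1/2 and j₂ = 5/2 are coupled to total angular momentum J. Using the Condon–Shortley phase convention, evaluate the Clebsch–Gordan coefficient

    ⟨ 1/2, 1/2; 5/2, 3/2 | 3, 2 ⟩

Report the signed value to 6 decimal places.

√[7·0!1!5!/7! · 1!0!4!1!5!1!] = √(480)
  +(−1)^0/∏(0,0,0,4,1,1)! = 1/24  (running 1/24)
⟨..|..⟩ = √(480)·(1/24) = +0.912871

+0.912871  (= +√(5/6))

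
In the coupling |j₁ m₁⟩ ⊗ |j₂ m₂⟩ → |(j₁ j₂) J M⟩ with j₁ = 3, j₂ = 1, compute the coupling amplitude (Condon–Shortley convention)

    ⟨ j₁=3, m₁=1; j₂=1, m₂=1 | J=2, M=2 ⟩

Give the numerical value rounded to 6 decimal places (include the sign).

+0.218218  (= +√(1/21))

√[5·2!4!0!/7! · 4!2!2!0!4!0!] = √(768/7)
  +(−1)^2/∏(2,0,0,0,4,0)! = 1/48  (running 1/48)
⟨..|..⟩ = √(768/7)·(1/48) = +0.218218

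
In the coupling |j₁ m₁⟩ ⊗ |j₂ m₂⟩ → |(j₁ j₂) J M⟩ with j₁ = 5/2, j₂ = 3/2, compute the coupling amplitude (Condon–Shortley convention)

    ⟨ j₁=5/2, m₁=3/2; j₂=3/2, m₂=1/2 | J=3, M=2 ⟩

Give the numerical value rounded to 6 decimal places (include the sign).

+0.288675

triangle: 1!·4!·2!/8! = 48/40320
(j±m)!: 4!·1!·2!·1!·5!·1! = 5760
prefactor² = (2J+1)·Δ·N² = 48
  k=0: +1/(0!·1!·1!·2!·3!·0!) = 1/12
  k=1: −1/(1!·0!·0!·1!·4!·1!) = -1/24
Σ = 1/24  ⇒  CG² = 48·1/24² = 1/12
CG = +√(1/12) = +0.288675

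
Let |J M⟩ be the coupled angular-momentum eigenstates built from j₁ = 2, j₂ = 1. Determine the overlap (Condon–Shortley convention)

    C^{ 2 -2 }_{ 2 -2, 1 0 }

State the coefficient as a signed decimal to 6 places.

j₁+j₂−J=1  J+j₁−j₂=3  J−j₁+j₂=1  j₁+j₂+J+1=6
(j₁±m₁, j₂±m₂, J±M) = (0,4,1,1,0,4)
P² = 24
sum k=1..1:
  [1] −1/6 = -1/6
S = -1/6
C² = P²·S² = 2/3 ; C = -0.816497

-0.816497  (= −√(2/3))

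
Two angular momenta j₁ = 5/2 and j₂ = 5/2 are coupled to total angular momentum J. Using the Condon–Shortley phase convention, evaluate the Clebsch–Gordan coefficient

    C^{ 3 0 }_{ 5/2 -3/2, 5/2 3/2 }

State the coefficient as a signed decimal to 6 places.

triangle: 2!·3!·3!/9! = 72/362880
(j±m)!: 1!·4!·4!·1!·3!·3! = 20736
prefactor² = (2J+1)·Δ·N² = 144/5
  k=1: −1/(1!·1!·3!·3!·0!·0!) = -1/36
  k=2: +1/(2!·0!·2!·2!·1!·1!) = 1/8
Σ = 7/72  ⇒  CG² = 144/5·7/72² = 49/180
CG = +√(49/180) = +0.521749

+√(49/180) ≈ +0.521749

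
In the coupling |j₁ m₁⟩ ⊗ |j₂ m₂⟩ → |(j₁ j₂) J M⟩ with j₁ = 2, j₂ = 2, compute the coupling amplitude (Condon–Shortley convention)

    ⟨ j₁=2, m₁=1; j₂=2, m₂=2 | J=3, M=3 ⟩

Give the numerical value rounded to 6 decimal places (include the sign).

j₁+j₂−J=1  J+j₁−j₂=3  J−j₁+j₂=3  j₁+j₂+J+1=8
(j₁±m₁, j₂±m₂, J±M) = (3,1,4,0,6,0)
P² = 648
sum k=1..1:
  [1] −1/36 = -1/36
S = -1/36
C² = P²·S² = 1/2 ; C = -0.707107

-0.707107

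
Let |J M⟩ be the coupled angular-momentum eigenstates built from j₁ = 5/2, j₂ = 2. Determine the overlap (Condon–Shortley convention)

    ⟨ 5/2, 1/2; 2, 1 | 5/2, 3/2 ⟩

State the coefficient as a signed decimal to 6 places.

√[6·2!3!2!/8! · 3!2!3!1!4!1!] = √(216/35)
  +(−1)^1/∏(1,1,1,2,2,0)! = -1/4  (running -1/4)
  +(−1)^2/∏(2,0,0,1,3,1)! = 1/12  (running -1/6)
⟨..|..⟩ = √(216/35)·(-1/6) = -0.414039

−√(6/35) ≈ -0.414039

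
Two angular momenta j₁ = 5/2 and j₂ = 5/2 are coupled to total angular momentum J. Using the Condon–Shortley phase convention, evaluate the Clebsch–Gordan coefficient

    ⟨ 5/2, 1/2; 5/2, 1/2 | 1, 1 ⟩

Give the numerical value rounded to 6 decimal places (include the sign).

j₁+j₂−J=4  J+j₁−j₂=1  J−j₁+j₂=1  j₁+j₂+J+1=7
(j₁±m₁, j₂±m₂, J±M) = (3,2,3,2,2,0)
P² = 144/35
sum k=2..2:
  [2] +1/4 = 1/4
S = 1/4
C² = P²·S² = 9/35 ; C = +0.507093

+0.507093  (= +√(9/35))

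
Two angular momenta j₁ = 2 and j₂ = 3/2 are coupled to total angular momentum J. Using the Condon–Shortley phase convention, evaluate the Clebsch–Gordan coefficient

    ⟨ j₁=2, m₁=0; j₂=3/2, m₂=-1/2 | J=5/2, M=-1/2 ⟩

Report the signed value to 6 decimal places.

triangle: 1!*3!*2!/7! = 12/5040
(j±m)!: 2!*2!*1!*2!*2!*3! = 96
prefactor² = (2J+1)*Δ*N² = 48/35
  k=0: +1/(0!*1!*2!*1!*1!*1!) = 1/2
  k=1: −1/(1!*0!*1!*0!*2!*2!) = -1/4
Σ = 1/4  ⇒  CG² = 48/35*1/4² = 3/35
CG = +√(3/35) = +0.292770

+0.292770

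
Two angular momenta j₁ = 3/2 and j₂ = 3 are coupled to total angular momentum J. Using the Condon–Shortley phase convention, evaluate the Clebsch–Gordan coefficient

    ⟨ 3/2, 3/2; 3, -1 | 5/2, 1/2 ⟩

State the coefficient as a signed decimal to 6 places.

+0.621059

j₁+j₂−J=2  J+j₁−j₂=1  J−j₁+j₂=4  j₁+j₂+J+1=8
(j₁±m₁, j₂±m₂, J±M) = (3,0,2,4,3,2)
P² = 864/35
sum k=0..0:
  [0] +1/8 = 1/8
S = 1/8
C² = P²·S² = 27/70 ; C = +0.621059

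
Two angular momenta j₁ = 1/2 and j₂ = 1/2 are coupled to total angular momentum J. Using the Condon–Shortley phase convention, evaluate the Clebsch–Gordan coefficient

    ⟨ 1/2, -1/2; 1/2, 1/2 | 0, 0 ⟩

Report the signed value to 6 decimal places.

triangle: 1!×0!×0!/2! = 1/2
(j±m)!: 0!×1!×1!×0!×0!×0! = 1
prefactor² = (2J+1)×Δ×N² = 1/2
  k=1: −1/(1!×0!×0!×0!×0!×0!) = -1
Σ = -1  ⇒  CG² = 1/2×(-1)² = 1/2
CG = −√(1/2) = -0.707107

−√(1/2) ≈ -0.707107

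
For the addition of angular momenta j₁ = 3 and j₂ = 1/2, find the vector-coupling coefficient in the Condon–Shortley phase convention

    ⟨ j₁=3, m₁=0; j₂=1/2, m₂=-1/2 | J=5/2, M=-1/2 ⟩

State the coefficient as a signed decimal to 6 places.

+√(3/7) = +0.654654

j₁+j₂−J=1  J+j₁−j₂=5  J−j₁+j₂=0  j₁+j₂+J+1=7
(j₁±m₁, j₂±m₂, J±M) = (3,3,0,1,2,3)
P² = 432/7
sum k=0..0:
  [0] +1/12 = 1/12
S = 1/12
C² = P²·S² = 3/7 ; C = +0.654654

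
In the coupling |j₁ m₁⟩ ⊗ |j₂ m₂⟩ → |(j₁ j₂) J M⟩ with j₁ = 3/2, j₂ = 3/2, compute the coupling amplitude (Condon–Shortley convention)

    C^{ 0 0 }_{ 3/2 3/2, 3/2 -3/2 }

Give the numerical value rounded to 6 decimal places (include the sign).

+0.500000  (= +√(1/4))

√[1·3!0!0!/4! · 3!0!0!3!0!0!] = √(9)
  +(−1)^0/∏(0,3,0,0,0,0)! = 1/6  (running 1/6)
⟨..|..⟩ = √(9)·(1/6) = +0.500000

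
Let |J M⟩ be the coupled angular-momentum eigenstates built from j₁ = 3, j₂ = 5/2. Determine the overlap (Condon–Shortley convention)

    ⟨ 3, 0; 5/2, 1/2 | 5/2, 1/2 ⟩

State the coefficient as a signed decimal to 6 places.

√[6·3!3!2!/9! · 3!3!3!2!3!2!] = √(216/35)
  +(−1)^1/∏(1,2,2,2,1,0)! = -1/8  (running -1/8)
  +(−1)^2/∏(2,1,1,1,2,1)! = 1/4  (running 1/8)
  +(−1)^3/∏(3,0,0,0,3,2)! = -1/72  (running 1/9)
⟨..|..⟩ = √(216/35)·(1/9) = +0.276026

+√(8/105) = +0.276026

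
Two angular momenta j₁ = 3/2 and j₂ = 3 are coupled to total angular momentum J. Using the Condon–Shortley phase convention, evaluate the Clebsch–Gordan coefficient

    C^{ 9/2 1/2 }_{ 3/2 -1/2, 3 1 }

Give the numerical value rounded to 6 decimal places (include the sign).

+√(5/14) ≈ +0.597614

j₁+j₂−J=0  J+j₁−j₂=3  J−j₁+j₂=6  j₁+j₂+J+1=10
(j₁±m₁, j₂±m₂, J±M) = (1,2,4,2,5,4)
P² = 23040/7
sum k=0..0:
  [0] +1/96 = 1/96
S = 1/96
C² = P²·S² = 5/14 ; C = +0.597614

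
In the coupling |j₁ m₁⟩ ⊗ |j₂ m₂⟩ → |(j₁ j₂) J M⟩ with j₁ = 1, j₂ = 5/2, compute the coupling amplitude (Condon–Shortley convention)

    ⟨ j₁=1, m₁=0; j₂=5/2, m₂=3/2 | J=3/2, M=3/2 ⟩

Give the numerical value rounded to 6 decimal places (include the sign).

-0.516398  (= −√(4/15))

√[4·2!0!3!/6! · 1!1!4!1!3!0!] = √(48/5)
  +(−1)^1/∏(1,1,0,3,0,0)! = -1/6  (running -1/6)
⟨..|..⟩ = √(48/5)·(-1/6) = -0.516398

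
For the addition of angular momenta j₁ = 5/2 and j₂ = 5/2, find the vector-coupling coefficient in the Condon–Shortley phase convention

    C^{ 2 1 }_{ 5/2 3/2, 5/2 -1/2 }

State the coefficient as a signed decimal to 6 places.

triangle: 3!·2!·2!/8! = 24/40320
(j±m)!: 4!·1!·2!·3!·3!·1! = 1728
prefactor² = (2J+1)·Δ·N² = 36/7
  k=0: +1/(0!·3!·1!·2!·1!·0!) = 1/12
  k=1: −1/(1!·2!·0!·1!·2!·1!) = -1/4
Σ = -1/6  ⇒  CG² = 36/7·(-1/6)² = 1/7
CG = −√(1/7) = -0.377964

−√(1/7) ≈ -0.377964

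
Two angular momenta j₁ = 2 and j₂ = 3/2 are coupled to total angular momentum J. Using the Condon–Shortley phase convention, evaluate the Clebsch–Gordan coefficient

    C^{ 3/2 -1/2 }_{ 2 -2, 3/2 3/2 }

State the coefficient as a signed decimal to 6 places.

+√(2/5) ≈ +0.632456

√[4·2!2!1!/6! · 0!4!3!0!1!2!] = √(32/5)
  +(−1)^2/∏(2,0,2,1,0,0)! = 1/4  (running 1/4)
⟨..|..⟩ = √(32/5)·(1/4) = +0.632456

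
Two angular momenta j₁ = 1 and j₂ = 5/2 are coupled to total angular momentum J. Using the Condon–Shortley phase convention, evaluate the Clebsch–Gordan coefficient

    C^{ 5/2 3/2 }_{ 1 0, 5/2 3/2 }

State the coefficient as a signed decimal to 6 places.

-0.507093  (= −√(9/35))

j₁+j₂−J=1  J+j₁−j₂=1  J−j₁+j₂=4  j₁+j₂+J+1=7
(j₁±m₁, j₂±m₂, J±M) = (1,1,4,1,4,1)
P² = 576/35
sum k=0..1:
  [0] +1/24 = 1/24
  [1] −1/6 = -1/6
S = -1/8
C² = P²·S² = 9/35 ; C = -0.507093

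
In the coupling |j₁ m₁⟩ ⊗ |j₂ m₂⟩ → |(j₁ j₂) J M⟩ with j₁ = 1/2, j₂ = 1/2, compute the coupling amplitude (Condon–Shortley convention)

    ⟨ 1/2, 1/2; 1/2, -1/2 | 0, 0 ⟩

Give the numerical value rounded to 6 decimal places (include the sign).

√[1·1!0!0!/2! · 1!0!0!1!0!0!] = √(1/2)
  +(−1)^0/∏(0,1,0,0,0,0)! = 1  (running 1)
⟨..|..⟩ = √(1/2)·(1) = +0.707107

+√(1/2) ≈ +0.707107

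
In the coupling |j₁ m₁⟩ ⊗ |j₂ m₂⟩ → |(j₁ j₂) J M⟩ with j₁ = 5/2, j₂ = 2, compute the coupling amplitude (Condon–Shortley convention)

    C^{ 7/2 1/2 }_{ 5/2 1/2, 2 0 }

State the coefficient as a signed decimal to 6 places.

j₁+j₂−J=1  J+j₁−j₂=4  J−j₁+j₂=3  j₁+j₂+J+1=9
(j₁±m₁, j₂±m₂, J±M) = (3,2,2,2,4,3)
P² = 768/35
sum k=0..1:
  [0] +1/8 = 1/8
  [1] −1/12 = -1/12
S = 1/24
C² = P²·S² = 4/105 ; C = +0.195180

+√(4/105) = +0.195180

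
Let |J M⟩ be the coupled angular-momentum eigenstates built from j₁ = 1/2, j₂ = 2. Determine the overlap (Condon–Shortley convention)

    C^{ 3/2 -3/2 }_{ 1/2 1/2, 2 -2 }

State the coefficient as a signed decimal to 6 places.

√[4·1!0!3!/5! · 1!0!0!4!0!3!] = √(144/5)
  +(−1)^0/∏(0,1,0,0,0,3)! = 1/6  (running 1/6)
⟨..|..⟩ = √(144/5)·(1/6) = +0.894427

+0.894427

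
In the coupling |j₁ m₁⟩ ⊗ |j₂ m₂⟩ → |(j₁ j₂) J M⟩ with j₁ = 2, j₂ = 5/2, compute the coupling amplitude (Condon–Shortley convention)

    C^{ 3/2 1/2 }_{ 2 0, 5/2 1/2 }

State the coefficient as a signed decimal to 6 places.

√[4·3!1!2!/7! · 2!2!3!2!2!1!] = √(32/35)
  +(−1)^1/∏(1,2,1,2,0,0)! = -1/4  (running -1/4)
  +(−1)^2/∏(2,1,0,1,1,1)! = 1/2  (running 1/4)
⟨..|..⟩ = √(32/35)·(1/4) = +0.239046

+0.239046  (= +√(2/35))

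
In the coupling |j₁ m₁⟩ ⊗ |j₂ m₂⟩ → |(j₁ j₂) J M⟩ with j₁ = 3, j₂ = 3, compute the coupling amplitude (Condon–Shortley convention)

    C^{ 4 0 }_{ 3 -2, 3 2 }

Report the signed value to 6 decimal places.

+√(7/22) ≈ +0.564076

j₁+j₂−J=2  J+j₁−j₂=4  J−j₁+j₂=4  j₁+j₂+J+1=11
(j₁±m₁, j₂±m₂, J±M) = (1,5,5,1,4,4)
P² = 165888/77
sum k=1..2:
  [1] −1/576 = -1/576
  [2] +1/72 = 1/72
S = 7/576
C² = P²·S² = 7/22 ; C = +0.564076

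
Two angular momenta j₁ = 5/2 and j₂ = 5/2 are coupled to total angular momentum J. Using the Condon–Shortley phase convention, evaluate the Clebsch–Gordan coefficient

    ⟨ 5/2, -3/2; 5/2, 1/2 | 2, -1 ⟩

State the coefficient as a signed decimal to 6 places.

triangle: 3!*2!*2!/8! = 24/40320
(j±m)!: 1!*4!*3!*2!*1!*3! = 1728
prefactor² = (2J+1)*Δ*N² = 36/7
  k=2: +1/(2!*1!*2!*1!*0!*1!) = 1/4
  k=3: −1/(3!*0!*1!*0!*1!*2!) = -1/12
Σ = 1/6  ⇒  CG² = 36/7*1/6² = 1/7
CG = +√(1/7) = +0.377964

+0.377964  (= +√(1/7))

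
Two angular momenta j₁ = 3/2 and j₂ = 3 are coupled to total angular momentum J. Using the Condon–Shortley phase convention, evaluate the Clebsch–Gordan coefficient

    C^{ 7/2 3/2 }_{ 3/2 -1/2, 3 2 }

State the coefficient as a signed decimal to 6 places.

-0.654654  (= −√(3/7))

triangle: 1!·2!·5!/9! = 240/362880
(j±m)!: 1!·2!·5!·1!·5!·2! = 57600
prefactor² = (2J+1)·Δ·N² = 6400/21
  k=0: +1/(0!·1!·2!·5!·0!·0!) = 1/240
  k=1: −1/(1!·0!·1!·4!·1!·1!) = -1/24
Σ = -3/80  ⇒  CG² = 6400/21·(-3/80)² = 3/7
CG = −√(3/7) = -0.654654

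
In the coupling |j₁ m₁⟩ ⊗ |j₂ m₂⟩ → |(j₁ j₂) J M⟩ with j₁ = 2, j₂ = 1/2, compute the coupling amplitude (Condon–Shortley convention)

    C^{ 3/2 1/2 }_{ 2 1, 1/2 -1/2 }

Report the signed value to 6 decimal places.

+0.774597  (= +√(3/5))

j₁+j₂−J=1  J+j₁−j₂=3  J−j₁+j₂=0  j₁+j₂+J+1=5
(j₁±m₁, j₂±m₂, J±M) = (3,1,0,1,2,1)
P² = 12/5
sum k=0..0:
  [0] +1/2 = 1/2
S = 1/2
C² = P²·S² = 3/5 ; C = +0.774597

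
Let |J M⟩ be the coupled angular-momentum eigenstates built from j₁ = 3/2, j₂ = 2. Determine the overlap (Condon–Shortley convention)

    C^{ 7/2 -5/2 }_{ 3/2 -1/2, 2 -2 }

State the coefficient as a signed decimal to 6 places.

+0.654654

√[8·0!3!4!/8! · 1!2!0!4!1!6!] = √(6912/7)
  +(−1)^0/∏(0,0,2,0,1,4)! = 1/48  (running 1/48)
⟨..|..⟩ = √(6912/7)·(1/48) = +0.654654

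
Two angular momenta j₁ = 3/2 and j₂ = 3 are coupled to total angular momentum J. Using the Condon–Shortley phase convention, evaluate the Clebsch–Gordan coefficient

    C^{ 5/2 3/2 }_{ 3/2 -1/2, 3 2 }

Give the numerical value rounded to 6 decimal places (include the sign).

+0.267261  (= +√(1/14))

j₁+j₂−J=2  J+j₁−j₂=1  J−j₁+j₂=4  j₁+j₂+J+1=8
(j₁±m₁, j₂±m₂, J±M) = (1,2,5,1,4,1)
P² = 288/7
sum k=1..2:
  [1] −1/24 = -1/24
  [2] +1/12 = 1/12
S = 1/24
C² = P²·S² = 1/14 ; C = +0.267261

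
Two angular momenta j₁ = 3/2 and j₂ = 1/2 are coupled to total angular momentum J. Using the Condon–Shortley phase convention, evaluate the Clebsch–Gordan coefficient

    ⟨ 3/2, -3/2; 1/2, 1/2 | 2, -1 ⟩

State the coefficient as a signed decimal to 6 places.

+√(1/4) ≈ +0.500000

triangle: 0!·3!·1!/5! = 6/120
(j±m)!: 0!·3!·1!·0!·1!·3! = 36
prefactor² = (2J+1)·Δ·N² = 9
  k=0: +1/(0!·0!·3!·1!·0!·0!) = 1/6
Σ = 1/6  ⇒  CG² = 9·1/6² = 1/4
CG = +√(1/4) = +0.500000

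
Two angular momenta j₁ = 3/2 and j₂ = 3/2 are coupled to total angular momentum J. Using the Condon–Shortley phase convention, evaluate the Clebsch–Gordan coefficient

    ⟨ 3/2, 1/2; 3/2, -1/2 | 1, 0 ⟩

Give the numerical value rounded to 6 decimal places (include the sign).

-0.223607

triangle: 2!·1!·1!/5! = 2/120
(j±m)!: 2!·1!·1!·2!·1!·1! = 4
prefactor² = (2J+1)·Δ·N² = 1/5
  k=0: +1/(0!·2!·1!·1!·0!·0!) = 1/2
  k=1: −1/(1!·1!·0!·0!·1!·1!) = -1
Σ = -1/2  ⇒  CG² = 1/5·(-1/2)² = 1/20
CG = −√(1/20) = -0.223607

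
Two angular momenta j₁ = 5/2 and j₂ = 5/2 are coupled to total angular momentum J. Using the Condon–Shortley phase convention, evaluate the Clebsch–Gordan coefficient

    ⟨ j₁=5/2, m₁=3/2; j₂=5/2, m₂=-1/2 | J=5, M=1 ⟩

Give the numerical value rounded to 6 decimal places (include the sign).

+√(5/21) = +0.487950

j₁+j₂−J=0  J+j₁−j₂=5  J−j₁+j₂=5  j₁+j₂+J+1=11
(j₁±m₁, j₂±m₂, J±M) = (4,1,2,3,6,4)
P² = 138240/7
sum k=0..0:
  [0] +1/288 = 1/288
S = 1/288
C² = P²·S² = 5/21 ; C = +0.487950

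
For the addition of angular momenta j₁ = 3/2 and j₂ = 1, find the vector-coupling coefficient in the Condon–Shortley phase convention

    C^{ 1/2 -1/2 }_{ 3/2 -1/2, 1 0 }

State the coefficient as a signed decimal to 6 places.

-0.577350

√[2·2!1!0!/4! · 1!2!1!1!0!1!] = √(1/3)
  +(−1)^1/∏(1,1,1,0,0,0)! = -1  (running -1)
⟨..|..⟩ = √(1/3)·(-1) = -0.577350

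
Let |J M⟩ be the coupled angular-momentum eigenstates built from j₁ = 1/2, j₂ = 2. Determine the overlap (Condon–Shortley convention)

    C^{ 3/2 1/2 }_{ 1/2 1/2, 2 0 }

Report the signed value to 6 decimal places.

j₁+j₂−J=1  J+j₁−j₂=0  J−j₁+j₂=3  j₁+j₂+J+1=5
(j₁±m₁, j₂±m₂, J±M) = (1,0,2,2,2,1)
P² = 8/5
sum k=0..0:
  [0] +1/2 = 1/2
S = 1/2
C² = P²·S² = 2/5 ; C = +0.632456

+√(2/5) ≈ +0.632456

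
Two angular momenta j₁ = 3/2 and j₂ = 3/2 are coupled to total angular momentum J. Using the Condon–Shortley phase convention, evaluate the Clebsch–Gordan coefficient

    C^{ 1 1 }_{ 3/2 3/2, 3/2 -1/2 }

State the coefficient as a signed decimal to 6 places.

√[3·2!1!1!/5! · 3!0!1!2!2!0!] = √(6/5)
  +(−1)^0/∏(0,2,0,1,1,0)! = 1/2  (running 1/2)
⟨..|..⟩ = √(6/5)·(1/2) = +0.547723

+√(3/10) = +0.547723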